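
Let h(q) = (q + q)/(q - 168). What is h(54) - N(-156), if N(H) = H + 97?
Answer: 1103/19 ≈ 58.053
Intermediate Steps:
N(H) = 97 + H
h(q) = 2*q/(-168 + q) (h(q) = (2*q)/(-168 + q) = 2*q/(-168 + q))
h(54) - N(-156) = 2*54/(-168 + 54) - (97 - 156) = 2*54/(-114) - 1*(-59) = 2*54*(-1/114) + 59 = -18/19 + 59 = 1103/19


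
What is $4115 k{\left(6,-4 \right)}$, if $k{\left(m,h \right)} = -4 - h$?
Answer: $0$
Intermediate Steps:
$4115 k{\left(6,-4 \right)} = 4115 \left(-4 - -4\right) = 4115 \left(-4 + 4\right) = 4115 \cdot 0 = 0$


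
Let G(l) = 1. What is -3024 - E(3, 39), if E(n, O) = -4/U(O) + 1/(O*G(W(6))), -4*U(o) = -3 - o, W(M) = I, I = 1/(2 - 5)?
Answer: -825455/273 ≈ -3023.6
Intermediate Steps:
I = -⅓ (I = 1/(-3) = -⅓ ≈ -0.33333)
W(M) = -⅓
U(o) = ¾ + o/4 (U(o) = -(-3 - o)/4 = ¾ + o/4)
E(n, O) = 1/O - 4/(¾ + O/4) (E(n, O) = -4/(¾ + O/4) + 1/(O*1) = -4/(¾ + O/4) + 1/O = 1/O - 4/(¾ + O/4))
-3024 - E(3, 39) = -3024 - 3*(1 - 5*39)/(39*(3 + 39)) = -3024 - 3*(1 - 195)/(39*42) = -3024 - 3*(-194)/(39*42) = -3024 - 1*(-97/273) = -3024 + 97/273 = -825455/273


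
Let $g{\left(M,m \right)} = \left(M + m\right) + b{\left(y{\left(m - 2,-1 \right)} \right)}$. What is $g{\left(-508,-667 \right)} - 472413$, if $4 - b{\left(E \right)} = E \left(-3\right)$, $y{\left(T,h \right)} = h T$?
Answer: $-471577$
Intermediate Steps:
$y{\left(T,h \right)} = T h$
$b{\left(E \right)} = 4 + 3 E$ ($b{\left(E \right)} = 4 - E \left(-3\right) = 4 - - 3 E = 4 + 3 E$)
$g{\left(M,m \right)} = 10 + M - 2 m$ ($g{\left(M,m \right)} = \left(M + m\right) + \left(4 + 3 \left(m - 2\right) \left(-1\right)\right) = \left(M + m\right) + \left(4 + 3 \left(-2 + m\right) \left(-1\right)\right) = \left(M + m\right) + \left(4 + 3 \left(2 - m\right)\right) = \left(M + m\right) + \left(4 - \left(-6 + 3 m\right)\right) = \left(M + m\right) - \left(-10 + 3 m\right) = 10 + M - 2 m$)
$g{\left(-508,-667 \right)} - 472413 = \left(10 - 508 - -1334\right) - 472413 = \left(10 - 508 + 1334\right) - 472413 = 836 - 472413 = -471577$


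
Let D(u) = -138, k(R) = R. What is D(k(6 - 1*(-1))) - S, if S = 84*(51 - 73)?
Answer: 1710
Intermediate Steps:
S = -1848 (S = 84*(-22) = -1848)
D(k(6 - 1*(-1))) - S = -138 - 1*(-1848) = -138 + 1848 = 1710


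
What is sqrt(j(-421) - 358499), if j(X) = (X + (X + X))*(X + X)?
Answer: sqrt(704947) ≈ 839.61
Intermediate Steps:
j(X) = 6*X**2 (j(X) = (X + 2*X)*(2*X) = (3*X)*(2*X) = 6*X**2)
sqrt(j(-421) - 358499) = sqrt(6*(-421)**2 - 358499) = sqrt(6*177241 - 358499) = sqrt(1063446 - 358499) = sqrt(704947)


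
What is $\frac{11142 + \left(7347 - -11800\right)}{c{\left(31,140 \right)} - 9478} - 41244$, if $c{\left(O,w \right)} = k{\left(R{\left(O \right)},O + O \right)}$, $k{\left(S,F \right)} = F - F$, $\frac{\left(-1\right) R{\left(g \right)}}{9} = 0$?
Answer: $- \frac{55848703}{1354} \approx -41247.0$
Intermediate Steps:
$R{\left(g \right)} = 0$ ($R{\left(g \right)} = \left(-9\right) 0 = 0$)
$k{\left(S,F \right)} = 0$
$c{\left(O,w \right)} = 0$
$\frac{11142 + \left(7347 - -11800\right)}{c{\left(31,140 \right)} - 9478} - 41244 = \frac{11142 + \left(7347 - -11800\right)}{0 - 9478} - 41244 = \frac{11142 + \left(7347 + 11800\right)}{-9478} - 41244 = \left(11142 + 19147\right) \left(- \frac{1}{9478}\right) - 41244 = 30289 \left(- \frac{1}{9478}\right) - 41244 = - \frac{4327}{1354} - 41244 = - \frac{55848703}{1354}$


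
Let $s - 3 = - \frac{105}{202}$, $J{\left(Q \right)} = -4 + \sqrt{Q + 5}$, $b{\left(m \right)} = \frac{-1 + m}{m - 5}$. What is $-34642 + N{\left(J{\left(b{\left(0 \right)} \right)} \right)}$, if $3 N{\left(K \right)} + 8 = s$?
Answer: $- \frac{20994167}{606} \approx -34644.0$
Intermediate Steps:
$b{\left(m \right)} = \frac{-1 + m}{-5 + m}$
$J{\left(Q \right)} = -4 + \sqrt{5 + Q}$
$s = \frac{501}{202}$ ($s = 3 - \frac{105}{202} = \frac{501}{202} \approx 2.4802$)
$N{\left(K \right)} = - \frac{1115}{606}$ ($N{\left(K \right)} = - \frac{8}{3} + \frac{1}{3} \cdot \frac{501}{202} = - \frac{8}{3} + \frac{167}{202} = - \frac{1115}{606}$)
$-34642 + N{\left(J{\left(b{\left(0 \right)} \right)} \right)} = -34642 - \frac{1115}{606} = - \frac{20994167}{606}$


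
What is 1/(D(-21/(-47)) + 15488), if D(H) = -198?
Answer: 1/15290 ≈ 6.5402e-5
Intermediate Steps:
1/(D(-21/(-47)) + 15488) = 1/(-198 + 15488) = 1/15290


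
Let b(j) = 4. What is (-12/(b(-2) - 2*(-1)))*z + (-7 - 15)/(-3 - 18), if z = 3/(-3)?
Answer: 64/21 ≈ 3.0476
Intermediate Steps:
z = -1 (z = 3*(-⅓) = -1)
(-12/(b(-2) - 2*(-1)))*z + (-7 - 15)/(-3 - 18) = -12/(4 - 2*(-1))*(-1) + (-7 - 15)/(-3 - 18) = -12/(4 + 2)*(-1) - 22/(-21) = -12/6*(-1) - 22*(-1/21) = -12*⅙*(-1) + 22/21 = -2*(-1) + 22/21 = 2 + 22/21 = 64/21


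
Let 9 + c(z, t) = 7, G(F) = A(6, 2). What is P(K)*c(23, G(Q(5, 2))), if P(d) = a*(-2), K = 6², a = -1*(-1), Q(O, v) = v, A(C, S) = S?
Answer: 4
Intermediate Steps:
G(F) = 2
a = 1
c(z, t) = -2 (c(z, t) = -9 + 7 = -2)
K = 36
P(d) = -2 (P(d) = 1*(-2) = -2)
P(K)*c(23, G(Q(5, 2))) = -2*(-2) = 4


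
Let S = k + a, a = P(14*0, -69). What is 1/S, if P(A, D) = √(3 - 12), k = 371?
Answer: 371/137650 - 3*I/137650 ≈ 0.0026952 - 2.1794e-5*I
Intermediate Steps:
P(A, D) = 3*I (P(A, D) = √(-9) = 3*I)
a = 3*I ≈ 3.0*I
S = 371 + 3*I ≈ 371.0 + 3.0*I
1/S = 1/(371 + 3*I) = (371 - 3*I)/137650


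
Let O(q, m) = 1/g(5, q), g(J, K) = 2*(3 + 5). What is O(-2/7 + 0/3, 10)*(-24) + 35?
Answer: 67/2 ≈ 33.500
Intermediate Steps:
g(J, K) = 16 (g(J, K) = 2*8 = 16)
O(q, m) = 1/16
O(-2/7 + 0/3, 10)*(-24) + 35 = (1/16)*(-24) + 35 = -3/2 + 35 = 67/2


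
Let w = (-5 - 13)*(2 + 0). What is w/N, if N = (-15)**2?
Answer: -4/25 ≈ -0.16000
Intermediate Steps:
w = -36 (w = -18*2 = -36)
N = 225
w/N = -36/225 = -36*1/225 = -4/25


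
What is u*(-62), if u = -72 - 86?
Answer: 9796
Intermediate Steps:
u = -158
u*(-62) = -158*(-62) = 9796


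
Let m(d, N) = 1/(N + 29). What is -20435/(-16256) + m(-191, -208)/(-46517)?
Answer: 170152922461/135356283008 ≈ 1.2571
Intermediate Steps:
m(d, N) = 1/(29 + N)
-20435/(-16256) + m(-191, -208)/(-46517) = -20435/(-16256) + 1/((29 - 208)*(-46517)) = -20435*(-1/16256) - 1/46517/(-179) = 20435/16256 - 1/179*(-1/46517) = 20435/16256 + 1/8326543 = 170152922461/135356283008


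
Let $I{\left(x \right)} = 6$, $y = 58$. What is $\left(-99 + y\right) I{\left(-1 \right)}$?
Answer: $-246$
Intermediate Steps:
$\left(-99 + y\right) I{\left(-1 \right)} = \left(-99 + 58\right) 6 = \left(-41\right) 6 = -246$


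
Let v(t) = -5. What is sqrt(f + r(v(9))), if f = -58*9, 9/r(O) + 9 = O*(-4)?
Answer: 21*I*sqrt(143)/11 ≈ 22.829*I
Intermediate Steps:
r(O) = 9/(-9 - 4*O) (r(O) = 9/(-9 + O*(-4)) = 9/(-9 - 4*O))
f = -522
sqrt(f + r(v(9))) = sqrt(-522 - 9/(9 + 4*(-5))) = sqrt(-522 - 9/(9 - 20)) = sqrt(-522 - 9/(-11)) = sqrt(-522 - 9*(-1/11)) = sqrt(-522 + 9/11) = sqrt(-5733/11) = 21*I*sqrt(143)/11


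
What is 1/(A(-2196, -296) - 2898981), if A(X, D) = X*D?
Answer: -1/2248965 ≈ -4.4465e-7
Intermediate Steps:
A(X, D) = D*X
1/(A(-2196, -296) - 2898981) = 1/(-296*(-2196) - 2898981) = 1/(650016 - 2898981) = 1/(-2248965) = -1/2248965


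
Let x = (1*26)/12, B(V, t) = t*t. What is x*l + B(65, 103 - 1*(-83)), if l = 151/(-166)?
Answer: 34455653/996 ≈ 34594.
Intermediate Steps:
B(V, t) = t²
l = -151/166 (l = 151*(-1/166) = -151/166 ≈ -0.90964)
x = 13/6 (x = 26*(1/12) = 13/6 ≈ 2.1667)
x*l + B(65, 103 - 1*(-83)) = (13/6)*(-151/166) + (103 - 1*(-83))² = -1963/996 + (103 + 83)² = -1963/996 + 186² = -1963/996 + 34596 = 34455653/996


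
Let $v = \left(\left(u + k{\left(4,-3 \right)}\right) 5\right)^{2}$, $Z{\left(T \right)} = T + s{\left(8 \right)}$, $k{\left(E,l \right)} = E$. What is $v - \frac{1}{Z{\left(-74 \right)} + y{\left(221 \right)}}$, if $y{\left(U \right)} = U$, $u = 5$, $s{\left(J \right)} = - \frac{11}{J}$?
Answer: $\frac{2359117}{1165} \approx 2025.0$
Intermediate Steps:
$Z{\left(T \right)} = - \frac{11}{8} + T$ ($Z{\left(T \right)} = T - \frac{11}{8} = - \frac{11}{8} + T$)
$v = 2025$ ($v = \left(\left(5 + 4\right) 5\right)^{2} = \left(9 \cdot 5\right)^{2} = 45^{2} = 2025$)
$v - \frac{1}{Z{\left(-74 \right)} + y{\left(221 \right)}} = 2025 - \frac{1}{\left(- \frac{11}{8} - 74\right) + 221} = 2025 - \frac{1}{- \frac{603}{8} + 221} = 2025 - \frac{1}{\frac{1165}{8}} = 2025 - \frac{8}{1165} = \frac{2359117}{1165}$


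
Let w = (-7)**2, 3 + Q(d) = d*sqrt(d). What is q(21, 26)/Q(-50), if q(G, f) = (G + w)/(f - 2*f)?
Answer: 105/1625117 - 8750*I*sqrt(2)/1625117 ≈ 6.4611e-5 - 0.0076144*I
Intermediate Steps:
Q(d) = -3 + d**(3/2) (Q(d) = -3 + d*sqrt(d) = -3 + d**(3/2))
w = 49
q(G, f) = -(49 + G)/f (q(G, f) = (G + 49)/(f - 2*f) = (49 + G)/((-f)) = (49 + G)*(-1/f) = -(49 + G)/f)
q(21, 26)/Q(-50) = ((-49 - 1*21)/26)/(-3 + (-50)**(3/2)) = ((-49 - 21)/26)/(-3 - 250*I*sqrt(2)) = ((1/26)*(-70))/(-3 - 250*I*sqrt(2)) = -35/(13*(-3 - 250*I*sqrt(2)))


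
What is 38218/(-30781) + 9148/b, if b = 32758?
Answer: -485180328/504161999 ≈ -0.96235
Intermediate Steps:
38218/(-30781) + 9148/b = 38218/(-30781) + 9148/32758 = 38218*(-1/30781) + 9148*(1/32758) = -38218/30781 + 4574/16379 = -485180328/504161999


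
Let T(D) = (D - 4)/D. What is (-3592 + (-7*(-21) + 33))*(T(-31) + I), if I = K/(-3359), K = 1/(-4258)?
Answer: -854009612506/221690641 ≈ -3852.3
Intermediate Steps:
K = -1/4258 ≈ -0.00023485
I = 1/14302622 (I = -1/4258/(-3359) = -1/4258*(-1/3359) = 1/14302622 ≈ 6.9917e-8)
T(D) = (-4 + D)/D
(-3592 + (-7*(-21) + 33))*(T(-31) + I) = (-3592 + (-7*(-21) + 33))*((-4 - 31)/(-31) + 1/14302622) = (-3592 + (147 + 33))*(-1/31*(-35) + 1/14302622) = (-3592 + 180)*(35/31 + 1/14302622) = -3412*500591801/443381282 = -854009612506/221690641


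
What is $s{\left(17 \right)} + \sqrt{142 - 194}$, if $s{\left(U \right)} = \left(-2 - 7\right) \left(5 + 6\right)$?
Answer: $-99 + 2 i \sqrt{13} \approx -99.0 + 7.2111 i$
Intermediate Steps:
$s{\left(U \right)} = -99$ ($s{\left(U \right)} = \left(-9\right) 11 = -99$)
$s{\left(17 \right)} + \sqrt{142 - 194} = -99 + \sqrt{142 - 194} = -99 + \sqrt{-52} = -99 + 2 i \sqrt{13}$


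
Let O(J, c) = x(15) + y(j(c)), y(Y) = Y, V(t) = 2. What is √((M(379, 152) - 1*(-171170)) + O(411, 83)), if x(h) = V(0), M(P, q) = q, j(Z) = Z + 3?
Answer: √171410 ≈ 414.02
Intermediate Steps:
j(Z) = 3 + Z
x(h) = 2
O(J, c) = 5 + c (O(J, c) = 2 + (3 + c) = 5 + c)
√((M(379, 152) - 1*(-171170)) + O(411, 83)) = √((152 - 1*(-171170)) + (5 + 83)) = √((152 + 171170) + 88) = √(171322 + 88) = √171410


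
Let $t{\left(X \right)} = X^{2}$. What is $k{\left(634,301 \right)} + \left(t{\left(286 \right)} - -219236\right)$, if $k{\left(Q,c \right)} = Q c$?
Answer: $491866$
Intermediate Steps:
$k{\left(634,301 \right)} + \left(t{\left(286 \right)} - -219236\right) = 634 \cdot 301 + \left(286^{2} - -219236\right) = 190834 + \left(81796 + 219236\right) = 190834 + 301032 = 491866$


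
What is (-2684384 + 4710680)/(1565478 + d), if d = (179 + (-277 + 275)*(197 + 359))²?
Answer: 75048/90221 ≈ 0.83182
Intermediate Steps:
d = 870489 (d = (179 - 2*556)² = (179 - 1112)² = (-933)² = 870489)
(-2684384 + 4710680)/(1565478 + d) = (-2684384 + 4710680)/(1565478 + 870489) = 2026296/2435967 = 2026296*(1/2435967) = 75048/90221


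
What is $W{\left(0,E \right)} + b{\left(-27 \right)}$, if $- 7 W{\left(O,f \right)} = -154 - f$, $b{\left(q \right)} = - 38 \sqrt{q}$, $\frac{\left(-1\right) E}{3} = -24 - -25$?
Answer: $\frac{151}{7} - 114 i \sqrt{3} \approx 21.571 - 197.45 i$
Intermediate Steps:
$E = -3$ ($E = - 3 \left(-24 - -25\right) = - 3 \left(-24 + 25\right) = \left(-3\right) 1 = -3$)
$W{\left(O,f \right)} = 22 + \frac{f}{7}$ ($W{\left(O,f \right)} = - \frac{-154 - f}{7} = 22 + \frac{f}{7}$)
$W{\left(0,E \right)} + b{\left(-27 \right)} = \left(22 + \frac{1}{7} \left(-3\right)\right) - 38 \sqrt{-27} = \left(22 - \frac{3}{7}\right) - 38 \cdot 3 i \sqrt{3} = \frac{151}{7} - 114 i \sqrt{3}$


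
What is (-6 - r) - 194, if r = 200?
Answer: -400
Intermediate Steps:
(-6 - r) - 194 = (-6 - 1*200) - 194 = (-6 - 200) - 194 = -206 - 194 = -400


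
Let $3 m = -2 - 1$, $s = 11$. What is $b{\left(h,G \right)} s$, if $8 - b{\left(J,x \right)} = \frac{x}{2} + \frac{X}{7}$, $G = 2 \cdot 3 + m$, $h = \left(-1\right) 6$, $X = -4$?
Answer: $\frac{935}{14} \approx 66.786$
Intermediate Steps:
$m = -1$ ($m = \frac{-2 - 1}{3} = \frac{1}{3} \left(-3\right) = -1$)
$h = -6$
$G = 5$ ($G = 2 \cdot 3 - 1 = 6 - 1 = 5$)
$b{\left(J,x \right)} = \frac{60}{7} - \frac{x}{2}$ ($b{\left(J,x \right)} = 8 - \left(\frac{x}{2} - \frac{4}{7}\right) = 8 - \left(- \frac{4}{7} + \frac{x}{2}\right) = \frac{60}{7} - \frac{x}{2}$)
$b{\left(h,G \right)} s = \left(\frac{60}{7} - \frac{5}{2}\right) 11 = \frac{85}{14} \cdot 11 = \frac{935}{14}$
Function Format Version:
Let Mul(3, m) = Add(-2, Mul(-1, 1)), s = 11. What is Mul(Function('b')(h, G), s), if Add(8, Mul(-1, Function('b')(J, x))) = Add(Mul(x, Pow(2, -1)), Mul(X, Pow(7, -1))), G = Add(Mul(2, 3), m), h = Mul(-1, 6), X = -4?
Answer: Rational(935, 14) ≈ 66.786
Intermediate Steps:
m = -1 (m = Mul(Rational(1, 3), Add(-2, Mul(-1, 1))) = Mul(Rational(1, 3), Add(-2, -1)) = Mul(Rational(1, 3), -3) = -1)
h = -6
G = 5 (G = Add(Mul(2, 3), -1) = Add(6, -1) = 5)
Function('b')(J, x) = Add(Rational(60, 7), Mul(Rational(-1, 2), x)) (Function('b')(J, x) = Add(8, Mul(-1, Add(Mul(x, Pow(2, -1)), Mul(-4, Pow(7, -1))))) = Add(8, Mul(-1, Add(Mul(x, Rational(1, 2)), Mul(-4, Rational(1, 7))))) = Add(8, Mul(-1, Add(Mul(Rational(1, 2), x), Rational(-4, 7)))) = Add(8, Mul(-1, Add(Rational(-4, 7), Mul(Rational(1, 2), x)))) = Add(8, Add(Rational(4, 7), Mul(Rational(-1, 2), x))) = Add(Rational(60, 7), Mul(Rational(-1, 2), x)))
Mul(Function('b')(h, G), s) = Mul(Add(Rational(60, 7), Mul(Rational(-1, 2), 5)), 11) = Mul(Add(Rational(60, 7), Rational(-5, 2)), 11) = Mul(Rational(85, 14), 11) = Rational(935, 14)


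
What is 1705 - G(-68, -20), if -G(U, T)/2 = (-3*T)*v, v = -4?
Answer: 1225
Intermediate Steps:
G(U, T) = -24*T (G(U, T) = -2*(-3*T)*(-4) = -24*T)
1705 - G(-68, -20) = 1705 - (-24)*(-20) = 1705 - 1*480 = 1705 - 480 = 1225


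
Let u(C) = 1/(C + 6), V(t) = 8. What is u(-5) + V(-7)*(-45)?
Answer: -359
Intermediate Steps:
u(C) = 1/(6 + C)
u(-5) + V(-7)*(-45) = 1/(6 - 5) + 8*(-45) = 1/1 - 360 = 1 - 360 = -359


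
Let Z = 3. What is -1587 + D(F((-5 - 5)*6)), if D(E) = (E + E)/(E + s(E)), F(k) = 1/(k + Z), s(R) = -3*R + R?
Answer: -1589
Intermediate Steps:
s(R) = -2*R
F(k) = 1/(3 + k) (F(k) = 1/(k + 3) = 1/(3 + k))
D(E) = -2 (D(E) = (E + E)/(E - 2*E) = (2*E)/((-E)) = (2*E)*(-1/E) = -2)
-1587 + D(F((-5 - 5)*6)) = -1587 - 2 = -1589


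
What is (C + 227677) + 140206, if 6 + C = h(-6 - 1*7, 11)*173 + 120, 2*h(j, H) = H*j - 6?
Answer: 710217/2 ≈ 3.5511e+5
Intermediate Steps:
h(j, H) = -3 + H*j/2 (h(j, H) = (H*j - 6)/2 = (-6 + H*j)/2 = -3 + H*j/2)
C = -25549/2 (C = -6 + ((-3 + (½)*11*(-6 - 1*7))*173 + 120) = -6 + ((-3 + (½)*11*(-6 - 7))*173 + 120) = -6 + ((-3 + (½)*11*(-13))*173 + 120) = -6 + ((-3 - 143/2)*173 + 120) = -6 + (-149/2*173 + 120) = -6 + (-25777/2 + 120) = -6 - 25537/2 = -25549/2 ≈ -12775.)
(C + 227677) + 140206 = (-25549/2 + 227677) + 140206 = 429805/2 + 140206 = 710217/2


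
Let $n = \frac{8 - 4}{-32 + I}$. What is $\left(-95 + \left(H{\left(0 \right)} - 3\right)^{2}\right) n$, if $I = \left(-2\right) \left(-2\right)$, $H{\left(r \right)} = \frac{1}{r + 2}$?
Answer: $\frac{355}{28} \approx 12.679$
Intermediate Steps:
$H{\left(r \right)} = \frac{1}{2 + r}$
$I = 4$
$n = - \frac{1}{7}$ ($n = \frac{8 - 4}{-32 + 4} = \frac{4}{-28} = 4 \left(- \frac{1}{28}\right) = - \frac{1}{7} \approx -0.14286$)
$\left(-95 + \left(H{\left(0 \right)} - 3\right)^{2}\right) n = \left(-95 + \left(\frac{1}{2 + 0} - 3\right)^{2}\right) \left(- \frac{1}{7}\right) = \left(-95 + \left(\frac{1}{2} - 3\right)^{2}\right) \left(- \frac{1}{7}\right) = \left(-95 + \left(- \frac{5}{2}\right)^{2}\right) \left(- \frac{1}{7}\right) = \left(-95 + \frac{25}{4}\right) \left(- \frac{1}{7}\right) = \left(- \frac{355}{4}\right) \left(- \frac{1}{7}\right) = \frac{355}{28}$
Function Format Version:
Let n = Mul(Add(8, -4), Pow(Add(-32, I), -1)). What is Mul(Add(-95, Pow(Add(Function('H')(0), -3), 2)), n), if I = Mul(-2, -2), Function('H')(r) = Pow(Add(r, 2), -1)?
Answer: Rational(355, 28) ≈ 12.679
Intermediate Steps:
Function('H')(r) = Pow(Add(2, r), -1)
I = 4
n = Rational(-1, 7) (n = Mul(Add(8, -4), Pow(Add(-32, 4), -1)) = Mul(4, Pow(-28, -1)) = Mul(4, Rational(-1, 28)) = Rational(-1, 7) ≈ -0.14286)
Mul(Add(-95, Pow(Add(Function('H')(0), -3), 2)), n) = Mul(Add(-95, Pow(Add(Pow(Add(2, 0), -1), -3), 2)), Rational(-1, 7)) = Mul(Add(-95, Pow(Add(Pow(2, -1), -3), 2)), Rational(-1, 7)) = Mul(Add(-95, Pow(Add(Rational(1, 2), -3), 2)), Rational(-1, 7)) = Mul(Add(-95, Pow(Rational(-5, 2), 2)), Rational(-1, 7)) = Mul(Add(-95, Rational(25, 4)), Rational(-1, 7)) = Mul(Rational(-355, 4), Rational(-1, 7)) = Rational(355, 28)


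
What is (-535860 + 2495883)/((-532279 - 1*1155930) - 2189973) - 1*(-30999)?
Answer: 120217803795/3878182 ≈ 30999.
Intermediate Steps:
(-535860 + 2495883)/((-532279 - 1*1155930) - 2189973) - 1*(-30999) = 1960023/((-532279 - 1155930) - 2189973) + 30999 = 1960023/(-1688209 - 2189973) + 30999 = 1960023/(-3878182) + 30999 = 1960023*(-1/3878182) + 30999 = -1960023/3878182 + 30999 = 120217803795/3878182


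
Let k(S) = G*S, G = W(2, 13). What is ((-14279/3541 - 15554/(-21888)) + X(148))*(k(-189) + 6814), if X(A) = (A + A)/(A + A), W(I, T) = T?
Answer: -392035518455/38752704 ≈ -10116.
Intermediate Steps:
G = 13
X(A) = 1 (X(A) = (2*A)/((2*A)) = (2*A)*(1/(2*A)) = 1)
k(S) = 13*S
((-14279/3541 - 15554/(-21888)) + X(148))*(k(-189) + 6814) = ((-14279/3541 - 15554/(-21888)) + 1)*(13*(-189) + 6814) = ((-14279*1/3541 - 15554*(-1/21888)) + 1)*(-2457 + 6814) = ((-14279/3541 + 7777/10944) + 1)*4357 = (-128731019/38752704 + 1)*4357 = -89978315/38752704*4357 = -392035518455/38752704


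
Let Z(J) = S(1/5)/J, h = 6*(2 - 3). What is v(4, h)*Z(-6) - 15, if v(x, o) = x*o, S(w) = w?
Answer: -71/5 ≈ -14.200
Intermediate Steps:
h = -6 (h = 6*(-1) = -6)
Z(J) = 1/(5*J) (Z(J) = (1/5)/J = (1*(⅕))/J = 1/(5*J))
v(x, o) = o*x
v(4, h)*Z(-6) - 15 = (-6*4)*((⅕)/(-6)) - 15 = -24*(-1)/(5*6) - 15 = -24*(-1/30) - 15 = ⅘ - 15 = -71/5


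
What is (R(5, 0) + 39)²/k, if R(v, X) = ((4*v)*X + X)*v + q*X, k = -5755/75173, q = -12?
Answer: -114338133/5755 ≈ -19868.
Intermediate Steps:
k = -5755/75173 (k = -5755*1/75173 = -5755/75173 ≈ -0.076557)
R(v, X) = -12*X + v*(X + 4*X*v) (R(v, X) = ((4*v)*X + X)*v - 12*X = (4*X*v + X)*v - 12*X = (X + 4*X*v)*v - 12*X = v*(X + 4*X*v) - 12*X = -12*X + v*(X + 4*X*v))
(R(5, 0) + 39)²/k = (0*(-12 + 5 + 4*5²) + 39)²/(-5755/75173) = (0*(-12 + 5 + 4*25) + 39)²*(-75173/5755) = (0*(-12 + 5 + 100) + 39)²*(-75173/5755) = (0*93 + 39)²*(-75173/5755) = (0 + 39)²*(-75173/5755) = 39²*(-75173/5755) = 1521*(-75173/5755) = -114338133/5755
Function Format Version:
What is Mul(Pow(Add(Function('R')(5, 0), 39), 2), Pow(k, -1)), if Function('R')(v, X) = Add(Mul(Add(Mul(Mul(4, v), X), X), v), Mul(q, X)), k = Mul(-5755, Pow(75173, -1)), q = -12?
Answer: Rational(-114338133, 5755) ≈ -19868.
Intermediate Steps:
k = Rational(-5755, 75173) (k = Mul(-5755, Rational(1, 75173)) = Rational(-5755, 75173) ≈ -0.076557)
Function('R')(v, X) = Add(Mul(-12, X), Mul(v, Add(X, Mul(4, X, v)))) (Function('R')(v, X) = Add(Mul(Add(Mul(Mul(4, v), X), X), v), Mul(-12, X)) = Add(Mul(Add(Mul(4, X, v), X), v), Mul(-12, X)) = Add(Mul(Add(X, Mul(4, X, v)), v), Mul(-12, X)) = Add(Mul(v, Add(X, Mul(4, X, v))), Mul(-12, X)) = Add(Mul(-12, X), Mul(v, Add(X, Mul(4, X, v)))))
Mul(Pow(Add(Function('R')(5, 0), 39), 2), Pow(k, -1)) = Mul(Pow(Add(Mul(0, Add(-12, 5, Mul(4, Pow(5, 2)))), 39), 2), Pow(Rational(-5755, 75173), -1)) = Mul(Pow(Add(Mul(0, Add(-12, 5, Mul(4, 25))), 39), 2), Rational(-75173, 5755)) = Mul(Pow(Add(Mul(0, Add(-12, 5, 100)), 39), 2), Rational(-75173, 5755)) = Mul(Pow(Add(Mul(0, 93), 39), 2), Rational(-75173, 5755)) = Mul(Pow(Add(0, 39), 2), Rational(-75173, 5755)) = Mul(Pow(39, 2), Rational(-75173, 5755)) = Mul(1521, Rational(-75173, 5755)) = Rational(-114338133, 5755)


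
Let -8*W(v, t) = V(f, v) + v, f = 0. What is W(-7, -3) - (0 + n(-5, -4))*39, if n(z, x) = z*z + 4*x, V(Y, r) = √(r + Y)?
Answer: -2801/8 - I*√7/8 ≈ -350.13 - 0.33072*I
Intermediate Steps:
V(Y, r) = √(Y + r)
n(z, x) = z² + 4*x
W(v, t) = -v/8 - √v/8 (W(v, t) = -(√(0 + v) + v)/8 = -(√v + v)/8 = -(v + √v)/8 = -v/8 - √v/8)
W(-7, -3) - (0 + n(-5, -4))*39 = (-⅛*(-7) - I*√7/8) - (0 + ((-5)² + 4*(-4)))*39 = (7/8 - I*√7/8) - (0 + (25 - 16))*39 = (7/8 - I*√7/8) - (0 + 9)*39 = (7/8 - I*√7/8) - 1*9*39 = (7/8 - I*√7/8) - 9*39 = (7/8 - I*√7/8) - 351 = -2801/8 - I*√7/8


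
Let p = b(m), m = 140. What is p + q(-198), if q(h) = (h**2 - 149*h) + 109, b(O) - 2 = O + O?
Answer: 69097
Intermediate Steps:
b(O) = 2 + 2*O (b(O) = 2 + (O + O) = 2 + 2*O)
q(h) = 109 + h**2 - 149*h
p = 282 (p = 2 + 2*140 = 2 + 280 = 282)
p + q(-198) = 282 + (109 + (-198)**2 - 149*(-198)) = 282 + (109 + 39204 + 29502) = 282 + 68815 = 69097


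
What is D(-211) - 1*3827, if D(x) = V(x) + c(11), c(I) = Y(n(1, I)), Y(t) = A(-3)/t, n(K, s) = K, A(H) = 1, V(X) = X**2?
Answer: 40695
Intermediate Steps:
Y(t) = 1/t
c(I) = 1 (c(I) = 1/1 = 1)
D(x) = 1 + x**2 (D(x) = x**2 + 1 = 1 + x**2)
D(-211) - 1*3827 = (1 + (-211)**2) - 1*3827 = (1 + 44521) - 3827 = 44522 - 3827 = 40695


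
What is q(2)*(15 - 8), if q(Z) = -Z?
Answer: -14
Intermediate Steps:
q(2)*(15 - 8) = (-1*2)*(15 - 8) = -2*7 = -14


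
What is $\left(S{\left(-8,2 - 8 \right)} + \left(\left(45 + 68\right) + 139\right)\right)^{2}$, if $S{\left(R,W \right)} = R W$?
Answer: $90000$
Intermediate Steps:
$\left(S{\left(-8,2 - 8 \right)} + \left(\left(45 + 68\right) + 139\right)\right)^{2} = \left(- 8 \left(2 - 8\right) + \left(\left(45 + 68\right) + 139\right)\right)^{2} = \left(\left(-8\right) \left(-6\right) + \left(113 + 139\right)\right)^{2} = \left(48 + 252\right)^{2} = 300^{2} = 90000$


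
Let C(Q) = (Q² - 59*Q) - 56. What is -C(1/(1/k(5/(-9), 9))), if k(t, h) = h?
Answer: 506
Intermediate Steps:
C(Q) = -56 + Q² - 59*Q
-C(1/(1/k(5/(-9), 9))) = -(-56 + (1/(1/9))² - 59/(1/9)) = -(-56 + (1/(1*(⅑)))² - 59/(1*(⅑))) = -(-56 + (1/(⅑))² - 59/⅑) = -(-56 + 9² - 59*9) = -(-56 + 81 - 531) = -1*(-506) = 506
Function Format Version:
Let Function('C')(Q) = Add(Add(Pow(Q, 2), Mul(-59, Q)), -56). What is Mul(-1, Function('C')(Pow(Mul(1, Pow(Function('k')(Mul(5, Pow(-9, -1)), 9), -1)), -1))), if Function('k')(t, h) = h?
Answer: 506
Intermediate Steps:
Function('C')(Q) = Add(-56, Pow(Q, 2), Mul(-59, Q))
Mul(-1, Function('C')(Pow(Mul(1, Pow(Function('k')(Mul(5, Pow(-9, -1)), 9), -1)), -1))) = Mul(-1, Add(-56, Pow(Pow(Mul(1, Pow(9, -1)), -1), 2), Mul(-59, Pow(Mul(1, Pow(9, -1)), -1)))) = Mul(-1, Add(-56, Pow(Pow(Mul(1, Rational(1, 9)), -1), 2), Mul(-59, Pow(Mul(1, Rational(1, 9)), -1)))) = Mul(-1, Add(-56, Pow(Pow(Rational(1, 9), -1), 2), Mul(-59, Pow(Rational(1, 9), -1)))) = Mul(-1, Add(-56, Pow(9, 2), Mul(-59, 9))) = Mul(-1, Add(-56, 81, -531)) = Mul(-1, -506) = 506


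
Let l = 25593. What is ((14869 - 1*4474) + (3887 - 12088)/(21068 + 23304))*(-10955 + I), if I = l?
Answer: 3375806330741/22186 ≈ 1.5216e+8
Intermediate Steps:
I = 25593
((14869 - 1*4474) + (3887 - 12088)/(21068 + 23304))*(-10955 + I) = ((14869 - 1*4474) + (3887 - 12088)/(21068 + 23304))*(-10955 + 25593) = ((14869 - 4474) - 8201/44372)*14638 = (10395 - 8201*1/44372)*14638 = (10395 - 8201/44372)*14638 = (461238739/44372)*14638 = 3375806330741/22186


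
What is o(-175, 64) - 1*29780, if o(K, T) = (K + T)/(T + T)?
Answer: -3811951/128 ≈ -29781.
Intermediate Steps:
o(K, T) = (K + T)/(2*T) (o(K, T) = (K + T)/((2*T)) = (K + T)*(1/(2*T)) = (K + T)/(2*T))
o(-175, 64) - 1*29780 = (½)*(-175 + 64)/64 - 1*29780 = (½)*(1/64)*(-111) - 29780 = -111/128 - 29780 = -3811951/128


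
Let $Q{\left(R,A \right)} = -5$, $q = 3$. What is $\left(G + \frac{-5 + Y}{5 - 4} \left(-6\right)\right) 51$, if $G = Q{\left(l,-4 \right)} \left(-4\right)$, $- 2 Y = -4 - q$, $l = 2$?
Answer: $1479$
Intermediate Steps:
$Y = \frac{7}{2}$ ($Y = - \frac{-4 - 3}{2} = \left(- \frac{1}{2}\right) \left(-7\right) = \frac{7}{2} \approx 3.5$)
$G = 20$ ($G = \left(-5\right) \left(-4\right) = 20$)
$\left(G + \frac{-5 + Y}{5 - 4} \left(-6\right)\right) 51 = \left(20 + \frac{-5 + \frac{7}{2}}{5 - 4} \left(-6\right)\right) 51 = \left(20 + - \frac{3}{2 \cdot 1} \left(-6\right)\right) 51 = \left(20 + \left(- \frac{3}{2}\right) 1 \left(-6\right)\right) 51 = \left(20 - -9\right) 51 = \left(20 + 9\right) 51 = 29 \cdot 51 = 1479$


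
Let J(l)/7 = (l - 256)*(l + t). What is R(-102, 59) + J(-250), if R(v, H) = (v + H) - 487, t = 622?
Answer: -1318154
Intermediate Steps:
J(l) = 7*(-256 + l)*(622 + l) (J(l) = 7*((l - 256)*(l + 622)) = 7*((-256 + l)*(622 + l)) = 7*(-256 + l)*(622 + l))
R(v, H) = -487 + H + v (R(v, H) = (H + v) - 487 = -487 + H + v)
R(-102, 59) + J(-250) = (-487 + 59 - 102) + (-1114624 + 7*(-250)**2 + 2562*(-250)) = -530 + (-1114624 + 7*62500 - 640500) = -530 + (-1114624 + 437500 - 640500) = -530 - 1317624 = -1318154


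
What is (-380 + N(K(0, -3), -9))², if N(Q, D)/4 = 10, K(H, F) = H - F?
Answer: 115600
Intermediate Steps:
N(Q, D) = 40 (N(Q, D) = 4*10 = 40)
(-380 + N(K(0, -3), -9))² = (-380 + 40)² = (-340)² = 115600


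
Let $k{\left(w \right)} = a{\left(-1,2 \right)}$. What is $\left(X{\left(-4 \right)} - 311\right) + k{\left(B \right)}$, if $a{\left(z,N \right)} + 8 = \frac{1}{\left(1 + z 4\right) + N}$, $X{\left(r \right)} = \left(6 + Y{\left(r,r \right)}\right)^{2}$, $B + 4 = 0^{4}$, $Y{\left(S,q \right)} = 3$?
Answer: $-239$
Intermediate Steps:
$B = -4$ ($B = -4 + 0^{4} = -4 + 0 = -4$)
$X{\left(r \right)} = 81$ ($X{\left(r \right)} = \left(6 + 3\right)^{2} = 9^{2} = 81$)
$a{\left(z,N \right)} = -8 + \frac{1}{1 + N + 4 z}$ ($a{\left(z,N \right)} = -8 + \frac{1}{\left(1 + z 4\right) + N} = -8 + \frac{1}{\left(1 + 4 z\right) + N} = -8 + \frac{1}{1 + N + 4 z}$)
$k{\left(w \right)} = -9$ ($k{\left(w \right)} = \frac{-7 - -32 - 16}{1 + 2 + 4 \left(-1\right)} = \frac{-7 + 32 - 16}{1 + 2 - 4} = \frac{1}{-1} \cdot 9 = \left(-1\right) 9 = -9$)
$\left(X{\left(-4 \right)} - 311\right) + k{\left(B \right)} = \left(81 - 311\right) - 9 = -230 - 9 = -239$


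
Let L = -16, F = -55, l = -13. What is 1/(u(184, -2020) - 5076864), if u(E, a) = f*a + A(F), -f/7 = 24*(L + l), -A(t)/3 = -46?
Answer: -1/14918166 ≈ -6.7032e-8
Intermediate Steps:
A(t) = 138 (A(t) = -3*(-46) = 138)
f = 4872 (f = -168*(-16 - 13) = -168*(-29) = -7*(-696) = 4872)
u(E, a) = 138 + 4872*a (u(E, a) = 4872*a + 138 = 138 + 4872*a)
1/(u(184, -2020) - 5076864) = 1/((138 + 4872*(-2020)) - 5076864) = 1/((138 - 9841440) - 5076864) = 1/(-9841302 - 5076864) = 1/(-14918166) = -1/14918166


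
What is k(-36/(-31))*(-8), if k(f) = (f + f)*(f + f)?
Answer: -41472/961 ≈ -43.155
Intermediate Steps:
k(f) = 4*f**2 (k(f) = (2*f)*(2*f) = 4*f**2)
k(-36/(-31))*(-8) = (4*(-36/(-31))**2)*(-8) = (4*(-36*(-1/31))**2)*(-8) = (4*(36/31)**2)*(-8) = (4*(1296/961))*(-8) = (5184/961)*(-8) = -41472/961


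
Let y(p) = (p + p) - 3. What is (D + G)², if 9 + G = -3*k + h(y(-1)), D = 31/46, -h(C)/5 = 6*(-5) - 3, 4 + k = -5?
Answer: 71385601/2116 ≈ 33736.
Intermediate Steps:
y(p) = -3 + 2*p (y(p) = 2*p - 3 = -3 + 2*p)
k = -9 (k = -4 - 5 = -9)
h(C) = 165 (h(C) = -5*(6*(-5) - 3) = -5*(-30 - 3) = -5*(-33) = 165)
D = 31/46 (D = 31*(1/46) = 31/46 ≈ 0.67391)
G = 183 (G = -9 + (-3*(-9) + 165) = -9 + (27 + 165) = -9 + 192 = 183)
(D + G)² = (31/46 + 183)² = (8449/46)² = 71385601/2116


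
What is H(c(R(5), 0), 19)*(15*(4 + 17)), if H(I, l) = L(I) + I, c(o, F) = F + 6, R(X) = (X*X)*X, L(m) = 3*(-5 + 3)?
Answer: 0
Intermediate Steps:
L(m) = -6 (L(m) = 3*(-2) = -6)
R(X) = X**3 (R(X) = X**2*X = X**3)
c(o, F) = 6 + F
H(I, l) = -6 + I
H(c(R(5), 0), 19)*(15*(4 + 17)) = (-6 + (6 + 0))*(15*(4 + 17)) = (-6 + 6)*(15*21) = 0*315 = 0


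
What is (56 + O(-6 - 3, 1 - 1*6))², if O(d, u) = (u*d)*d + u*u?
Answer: 104976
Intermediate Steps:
O(d, u) = u² + u*d² (O(d, u) = (d*u)*d + u² = u*d² + u² = u² + u*d²)
(56 + O(-6 - 3, 1 - 1*6))² = (56 + (1 - 1*6)*((1 - 1*6) + (-6 - 3)²))² = (56 + (1 - 6)*((1 - 6) + (-9)²))² = (56 - 5*(-5 + 81))² = (56 - 5*76)² = (56 - 380)² = (-324)² = 104976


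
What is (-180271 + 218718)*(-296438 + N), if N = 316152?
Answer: 757944158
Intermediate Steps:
(-180271 + 218718)*(-296438 + N) = (-180271 + 218718)*(-296438 + 316152) = 38447*19714 = 757944158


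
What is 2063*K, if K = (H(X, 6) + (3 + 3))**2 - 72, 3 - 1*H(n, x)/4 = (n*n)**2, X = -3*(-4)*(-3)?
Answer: 93118696858943172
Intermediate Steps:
X = -36 (X = 12*(-3) = -36)
H(n, x) = 12 - 4*n**4
K = 45137516654844 (K = ((12 - 4*(-36)**4) + (3 + 3))**2 - 72 = ((12 - 4*1679616) + 6)**2 - 72 = ((12 - 6718464) + 6)**2 - 72 = (-6718452 + 6)**2 - 72 = (-6718446)**2 - 72 = 45137516654916 - 72 = 45137516654844)
2063*K = 2063*45137516654844 = 93118696858943172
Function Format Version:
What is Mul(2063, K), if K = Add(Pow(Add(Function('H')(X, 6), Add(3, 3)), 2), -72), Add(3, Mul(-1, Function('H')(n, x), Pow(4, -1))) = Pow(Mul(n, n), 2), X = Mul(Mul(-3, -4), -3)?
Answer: 93118696858943172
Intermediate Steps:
X = -36 (X = Mul(12, -3) = -36)
Function('H')(n, x) = Add(12, Mul(-4, Pow(n, 4))) (Function('H')(n, x) = Add(12, Mul(-4, Pow(Mul(n, n), 2))) = Add(12, Mul(-4, Pow(Pow(n, 2), 2))) = Add(12, Mul(-4, Pow(n, 4))))
K = 45137516654844 (K = Add(Pow(Add(Add(12, Mul(-4, Pow(-36, 4))), Add(3, 3)), 2), -72) = Add(Pow(Add(Add(12, Mul(-4, 1679616)), 6), 2), -72) = Add(Pow(Add(Add(12, -6718464), 6), 2), -72) = Add(Pow(Add(-6718452, 6), 2), -72) = Add(Pow(-6718446, 2), -72) = Add(45137516654916, -72) = 45137516654844)
Mul(2063, K) = Mul(2063, 45137516654844) = 93118696858943172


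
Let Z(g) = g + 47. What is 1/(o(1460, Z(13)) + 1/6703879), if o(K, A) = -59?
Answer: -6703879/395528860 ≈ -0.016949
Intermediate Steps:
Z(g) = 47 + g
1/(o(1460, Z(13)) + 1/6703879) = 1/(-59 + 1/6703879) = 1/(-395528860/6703879) = -6703879/395528860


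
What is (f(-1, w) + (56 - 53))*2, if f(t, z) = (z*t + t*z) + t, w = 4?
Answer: -12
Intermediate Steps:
f(t, z) = t + 2*t*z (f(t, z) = (t*z + t*z) + t = 2*t*z + t = t + 2*t*z)
(f(-1, w) + (56 - 53))*2 = (-(1 + 2*4) + (56 - 53))*2 = (-(1 + 8) + 3)*2 = (-1*9 + 3)*2 = (-9 + 3)*2 = -6*2 = -12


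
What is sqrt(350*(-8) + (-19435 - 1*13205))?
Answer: 4*I*sqrt(2215) ≈ 188.26*I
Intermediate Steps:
sqrt(350*(-8) + (-19435 - 1*13205)) = sqrt(-2800 + (-19435 - 13205)) = sqrt(-2800 - 32640) = sqrt(-35440) = 4*I*sqrt(2215)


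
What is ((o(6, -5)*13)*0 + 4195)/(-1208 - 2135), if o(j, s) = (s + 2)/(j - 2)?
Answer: -4195/3343 ≈ -1.2549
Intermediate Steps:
o(j, s) = (2 + s)/(-2 + j)
((o(6, -5)*13)*0 + 4195)/(-1208 - 2135) = ((((2 - 5)/(-2 + 6))*13)*0 + 4195)/(-1208 - 2135) = (((-3/4)*13)*0 + 4195)/(-3343) = ((((¼)*(-3))*13)*0 + 4195)*(-1/3343) = (-¾*13*0 + 4195)*(-1/3343) = (-39/4*0 + 4195)*(-1/3343) = (0 + 4195)*(-1/3343) = 4195*(-1/3343) = -4195/3343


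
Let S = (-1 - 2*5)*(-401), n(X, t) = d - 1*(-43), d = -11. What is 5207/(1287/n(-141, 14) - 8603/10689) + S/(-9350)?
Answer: 215497326479/1637032850 ≈ 131.64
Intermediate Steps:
n(X, t) = 32 (n(X, t) = -11 - 1*(-43) = -11 + 43 = 32)
S = 4411 (S = (-1 - 10)*(-401) = -11*(-401) = 4411)
5207/(1287/n(-141, 14) - 8603/10689) + S/(-9350) = 5207/(1287/32 - 8603/10689) + 4411/(-9350) = 5207/(1287*(1/32) - 8603*1/10689) + 4411*(-1/9350) = 5207/(1287/32 - 1229/1527) - 401/850 = 5207/(1925921/48864) - 401/850 = 5207*(48864/1925921) - 401/850 = 254434848/1925921 - 401/850 = 215497326479/1637032850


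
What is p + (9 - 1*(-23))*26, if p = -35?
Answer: 797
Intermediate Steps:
p + (9 - 1*(-23))*26 = -35 + (9 - 1*(-23))*26 = -35 + (9 + 23)*26 = -35 + 32*26 = -35 + 832 = 797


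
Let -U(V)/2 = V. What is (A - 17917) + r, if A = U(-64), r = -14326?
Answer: -32115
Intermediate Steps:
U(V) = -2*V
A = 128 (A = -2*(-64) = 128)
(A - 17917) + r = (128 - 17917) - 14326 = -17789 - 14326 = -32115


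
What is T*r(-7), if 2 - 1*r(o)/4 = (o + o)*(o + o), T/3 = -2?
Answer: 4656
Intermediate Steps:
T = -6 (T = 3*(-2) = -6)
r(o) = 8 - 16*o**2 (r(o) = 8 - 4*(o + o)*(o + o) = 8 - 4*2*o*2*o = 8 - 16*o**2)
T*r(-7) = -6*(8 - 16*(-7)**2) = -6*(8 - 16*49) = -6*(8 - 784) = -6*(-776) = 4656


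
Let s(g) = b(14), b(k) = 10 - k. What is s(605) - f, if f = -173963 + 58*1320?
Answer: 97399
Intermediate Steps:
s(g) = -4 (s(g) = 10 - 1*14 = 10 - 14 = -4)
f = -97403 (f = -173963 + 76560 = -97403)
s(605) - f = -4 - 1*(-97403) = -4 + 97403 = 97399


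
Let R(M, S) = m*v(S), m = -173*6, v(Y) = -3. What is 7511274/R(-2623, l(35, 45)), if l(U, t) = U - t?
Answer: 417293/173 ≈ 2412.1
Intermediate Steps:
m = -1038
R(M, S) = 3114 (R(M, S) = -1038*(-3) = 3114)
7511274/R(-2623, l(35, 45)) = 7511274/3114 = 7511274*(1/3114) = 417293/173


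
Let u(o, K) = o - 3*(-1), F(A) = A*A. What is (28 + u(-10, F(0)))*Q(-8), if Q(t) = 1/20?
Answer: 21/20 ≈ 1.0500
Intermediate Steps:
F(A) = A²
u(o, K) = 3 + o (u(o, K) = o + 3 = 3 + o)
Q(t) = 1/20
(28 + u(-10, F(0)))*Q(-8) = (28 + (3 - 10))*(1/20) = (28 - 7)*(1/20) = 21*(1/20) = 21/20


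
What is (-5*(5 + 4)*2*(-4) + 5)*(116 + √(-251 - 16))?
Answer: 42340 + 365*I*√267 ≈ 42340.0 + 5964.1*I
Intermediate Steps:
(-5*(5 + 4)*2*(-4) + 5)*(116 + √(-251 - 16)) = (-45*(-8) + 5)*(116 + √(-267)) = (-5*(-72) + 5)*(116 + I*√267) = (360 + 5)*(116 + I*√267) = 365*(116 + I*√267) = 42340 + 365*I*√267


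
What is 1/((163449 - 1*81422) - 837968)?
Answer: -1/755941 ≈ -1.3229e-6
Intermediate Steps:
1/((163449 - 1*81422) - 837968) = 1/((163449 - 81422) - 837968) = 1/(82027 - 837968) = 1/(-755941) = -1/755941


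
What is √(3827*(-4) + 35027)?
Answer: 3*√2191 ≈ 140.42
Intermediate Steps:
√(3827*(-4) + 35027) = √(-15308 + 35027) = √19719 = 3*√2191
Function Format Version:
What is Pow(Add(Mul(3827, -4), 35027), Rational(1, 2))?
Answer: Mul(3, Pow(2191, Rational(1, 2))) ≈ 140.42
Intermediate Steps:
Pow(Add(Mul(3827, -4), 35027), Rational(1, 2)) = Pow(Add(-15308, 35027), Rational(1, 2)) = Pow(19719, Rational(1, 2)) = Mul(3, Pow(2191, Rational(1, 2)))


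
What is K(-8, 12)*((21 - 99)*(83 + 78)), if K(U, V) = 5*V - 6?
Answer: -678132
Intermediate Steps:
K(U, V) = -6 + 5*V
K(-8, 12)*((21 - 99)*(83 + 78)) = (-6 + 5*12)*((21 - 99)*(83 + 78)) = (-6 + 60)*(-78*161) = 54*(-12558) = -678132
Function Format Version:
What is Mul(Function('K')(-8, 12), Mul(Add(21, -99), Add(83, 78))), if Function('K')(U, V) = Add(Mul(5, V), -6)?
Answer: -678132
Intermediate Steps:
Function('K')(U, V) = Add(-6, Mul(5, V))
Mul(Function('K')(-8, 12), Mul(Add(21, -99), Add(83, 78))) = Mul(Add(-6, Mul(5, 12)), Mul(Add(21, -99), Add(83, 78))) = Mul(Add(-6, 60), Mul(-78, 161)) = Mul(54, -12558) = -678132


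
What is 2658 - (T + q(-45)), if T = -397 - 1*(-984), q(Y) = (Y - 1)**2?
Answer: -45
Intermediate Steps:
q(Y) = (-1 + Y)**2
T = 587 (T = -397 + 984 = 587)
2658 - (T + q(-45)) = 2658 - (587 + (-1 - 45)**2) = 2658 - (587 + (-46)**2) = 2658 - (587 + 2116) = 2658 - 1*2703 = 2658 - 2703 = -45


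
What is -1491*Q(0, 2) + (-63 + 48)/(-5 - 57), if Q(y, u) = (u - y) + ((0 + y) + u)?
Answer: -369753/62 ≈ -5963.8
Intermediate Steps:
Q(y, u) = 2*u (Q(y, u) = (u - y) + (y + u) = (u - y) + (u + y) = 2*u)
-1491*Q(0, 2) + (-63 + 48)/(-5 - 57) = -1491*2*2 + (-63 + 48)/(-5 - 57) = -1491*4 - 15/(-62) = -71*84 - 15*(-1/62) = -5964 + 15/62 = -369753/62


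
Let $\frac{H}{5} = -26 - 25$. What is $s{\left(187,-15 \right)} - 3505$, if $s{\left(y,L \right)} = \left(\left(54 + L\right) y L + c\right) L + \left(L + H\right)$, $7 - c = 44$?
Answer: $1637705$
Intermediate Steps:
$c = -37$ ($c = 7 - 44 = -37$)
$H = -255$ ($H = 5 \left(-26 - 25\right) = 5 \left(-51\right) = -255$)
$s{\left(y,L \right)} = -255 + L + L \left(-37 + L y \left(54 + L\right)\right)$ ($s{\left(y,L \right)} = \left(\left(54 + L\right) y L - 37\right) L + \left(L - 255\right) = \left(y \left(54 + L\right) L - 37\right) L + \left(-255 + L\right) = \left(L y \left(54 + L\right) - 37\right) L + \left(-255 + L\right) = \left(-37 + L y \left(54 + L\right)\right) L + \left(-255 + L\right) = L \left(-37 + L y \left(54 + L\right)\right) + \left(-255 + L\right) = -255 + L + L \left(-37 + L y \left(54 + L\right)\right)$)
$s{\left(187,-15 \right)} - 3505 = \left(-255 - -540 + 187 \left(-15\right)^{3} + 54 \cdot 187 \left(-15\right)^{2}\right) - 3505 = \left(-255 + 540 + 187 \left(-3375\right) + 54 \cdot 187 \cdot 225\right) - 3505 = \left(-255 + 540 - 631125 + 2272050\right) - 3505 = 1641210 - 3505 = 1637705$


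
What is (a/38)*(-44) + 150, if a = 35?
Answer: 2080/19 ≈ 109.47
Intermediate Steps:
(a/38)*(-44) + 150 = (35/38)*(-44) + 150 = -770/19 + 150 = 2080/19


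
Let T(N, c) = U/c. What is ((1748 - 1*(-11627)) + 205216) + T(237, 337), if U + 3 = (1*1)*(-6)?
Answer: 73665158/337 ≈ 2.1859e+5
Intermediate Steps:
U = -9 (U = -3 + (1*1)*(-6) = -3 + 1*(-6) = -3 - 6 = -9)
T(N, c) = -9/c
((1748 - 1*(-11627)) + 205216) + T(237, 337) = ((1748 - 1*(-11627)) + 205216) - 9/337 = ((1748 + 11627) + 205216) - 9*1/337 = (13375 + 205216) - 9/337 = 218591 - 9/337 = 73665158/337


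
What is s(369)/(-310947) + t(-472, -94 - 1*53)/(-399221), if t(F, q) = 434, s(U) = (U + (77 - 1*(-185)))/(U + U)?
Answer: -99845744975/91612790347806 ≈ -0.0010899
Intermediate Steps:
s(U) = (262 + U)/(2*U) (s(U) = (U + (77 + 185))/((2*U)) = (U + 262)*(1/(2*U)) = (262 + U)*(1/(2*U)) = (262 + U)/(2*U))
s(369)/(-310947) + t(-472, -94 - 1*53)/(-399221) = ((½)*(262 + 369)/369)/(-310947) + 434/(-399221) = ((½)*(1/369)*631)*(-1/310947) + 434*(-1/399221) = (631/738)*(-1/310947) - 434/399221 = -631/229478886 - 434/399221 = -99845744975/91612790347806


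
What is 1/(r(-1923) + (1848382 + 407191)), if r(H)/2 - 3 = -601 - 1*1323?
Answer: 1/2251731 ≈ 4.4410e-7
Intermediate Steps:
r(H) = -3842 (r(H) = 6 + 2*(-601 - 1*1323) = 6 + 2*(-601 - 1323) = 6 + 2*(-1924) = 6 - 3848 = -3842)
1/(r(-1923) + (1848382 + 407191)) = 1/(-3842 + (1848382 + 407191)) = 1/(-3842 + 2255573) = 1/2251731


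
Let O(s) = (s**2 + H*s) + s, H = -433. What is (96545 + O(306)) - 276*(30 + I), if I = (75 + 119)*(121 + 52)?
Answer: -9213403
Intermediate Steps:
O(s) = s**2 - 432*s (O(s) = (s**2 - 433*s) + s = s**2 - 432*s)
I = 33562 (I = 194*173 = 33562)
(96545 + O(306)) - 276*(30 + I) = (96545 + 306*(-432 + 306)) - 276*(30 + 33562) = (96545 + 306*(-126)) - 276*33592 = (96545 - 38556) - 9271392 = 57989 - 9271392 = -9213403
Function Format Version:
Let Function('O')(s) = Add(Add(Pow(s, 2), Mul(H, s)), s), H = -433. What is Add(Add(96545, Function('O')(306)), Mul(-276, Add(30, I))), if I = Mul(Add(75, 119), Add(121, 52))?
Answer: -9213403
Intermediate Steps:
Function('O')(s) = Add(Pow(s, 2), Mul(-432, s)) (Function('O')(s) = Add(Add(Pow(s, 2), Mul(-433, s)), s) = Add(Pow(s, 2), Mul(-432, s)))
I = 33562 (I = Mul(194, 173) = 33562)
Add(Add(96545, Function('O')(306)), Mul(-276, Add(30, I))) = Add(Add(96545, Mul(306, Add(-432, 306))), Mul(-276, Add(30, 33562))) = Add(Add(96545, Mul(306, -126)), Mul(-276, 33592)) = Add(Add(96545, -38556), -9271392) = Add(57989, -9271392) = -9213403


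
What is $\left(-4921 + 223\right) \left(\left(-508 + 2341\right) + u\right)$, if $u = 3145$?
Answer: $-23386644$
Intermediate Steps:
$\left(-4921 + 223\right) \left(\left(-508 + 2341\right) + u\right) = \left(-4921 + 223\right) \left(\left(-508 + 2341\right) + 3145\right) = - 4698 \left(1833 + 3145\right) = \left(-4698\right) 4978 = -23386644$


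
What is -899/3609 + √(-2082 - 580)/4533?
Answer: -899/3609 + 11*I*√22/4533 ≈ -0.2491 + 0.011382*I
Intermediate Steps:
-899/3609 + √(-2082 - 580)/4533 = -899*1/3609 + √(-2662)*(1/4533) = -899/3609 + (11*I*√22)*(1/4533) = -899/3609 + 11*I*√22/4533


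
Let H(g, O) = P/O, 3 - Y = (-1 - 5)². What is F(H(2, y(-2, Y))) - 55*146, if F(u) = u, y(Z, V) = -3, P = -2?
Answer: -24088/3 ≈ -8029.3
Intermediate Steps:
Y = -33 (Y = 3 - (-1 - 5)² = 3 - 1*(-6)² = 3 - 1*36 = 3 - 36 = -33)
H(g, O) = -2/O
F(H(2, y(-2, Y))) - 55*146 = -2/(-3) - 55*146 = -2*(-⅓) - 8030 = ⅔ - 8030 = -24088/3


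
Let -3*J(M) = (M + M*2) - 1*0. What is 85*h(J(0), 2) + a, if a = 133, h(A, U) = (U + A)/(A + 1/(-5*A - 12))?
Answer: -1907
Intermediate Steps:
J(M) = -M (J(M) = -((M + M*2) - 1*0)/3 = -((M + 2*M) + 0)/3 = -(3*M + 0)/3 = -M)
h(A, U) = (A + U)/(A + 1/(-12 - 5*A))
85*h(J(0), 2) + a = 85*((5*(-1*0)² + 12*(-1*0) + 12*2 + 5*(-1*0)*2)/(-1 + 5*(-1*0)² + 12*(-1*0))) + 133 = 85*((5*0² + 12*0 + 24 + 5*0*2)/(-1 + 5*0² + 12*0)) + 133 = 85*((5*0 + 0 + 24 + 0)/(-1 + 5*0 + 0)) + 133 = 85*((0 + 0 + 24 + 0)/(-1 + 0 + 0)) + 133 = 85*(24/(-1)) + 133 = 85*(-1*24) + 133 = 85*(-24) + 133 = -2040 + 133 = -1907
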